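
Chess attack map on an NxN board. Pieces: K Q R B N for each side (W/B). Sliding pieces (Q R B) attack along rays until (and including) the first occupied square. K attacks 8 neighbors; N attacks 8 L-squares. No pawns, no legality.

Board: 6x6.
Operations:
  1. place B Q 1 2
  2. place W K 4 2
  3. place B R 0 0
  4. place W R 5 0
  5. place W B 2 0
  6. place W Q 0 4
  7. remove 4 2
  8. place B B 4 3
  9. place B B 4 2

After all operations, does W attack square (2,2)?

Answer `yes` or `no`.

Op 1: place BQ@(1,2)
Op 2: place WK@(4,2)
Op 3: place BR@(0,0)
Op 4: place WR@(5,0)
Op 5: place WB@(2,0)
Op 6: place WQ@(0,4)
Op 7: remove (4,2)
Op 8: place BB@(4,3)
Op 9: place BB@(4,2)
Per-piece attacks for W:
  WQ@(0,4): attacks (0,5) (0,3) (0,2) (0,1) (0,0) (1,4) (2,4) (3,4) (4,4) (5,4) (1,5) (1,3) (2,2) (3,1) (4,0) [ray(0,-1) blocked at (0,0)]
  WB@(2,0): attacks (3,1) (4,2) (1,1) (0,2) [ray(1,1) blocked at (4,2)]
  WR@(5,0): attacks (5,1) (5,2) (5,3) (5,4) (5,5) (4,0) (3,0) (2,0) [ray(-1,0) blocked at (2,0)]
W attacks (2,2): yes

Answer: yes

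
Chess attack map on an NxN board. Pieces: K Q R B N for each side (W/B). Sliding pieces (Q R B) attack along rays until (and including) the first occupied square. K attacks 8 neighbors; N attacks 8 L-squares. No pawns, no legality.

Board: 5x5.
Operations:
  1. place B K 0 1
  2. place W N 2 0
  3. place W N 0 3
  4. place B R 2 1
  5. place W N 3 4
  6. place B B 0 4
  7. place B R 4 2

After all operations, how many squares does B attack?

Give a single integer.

Answer: 17

Derivation:
Op 1: place BK@(0,1)
Op 2: place WN@(2,0)
Op 3: place WN@(0,3)
Op 4: place BR@(2,1)
Op 5: place WN@(3,4)
Op 6: place BB@(0,4)
Op 7: place BR@(4,2)
Per-piece attacks for B:
  BK@(0,1): attacks (0,2) (0,0) (1,1) (1,2) (1,0)
  BB@(0,4): attacks (1,3) (2,2) (3,1) (4,0)
  BR@(2,1): attacks (2,2) (2,3) (2,4) (2,0) (3,1) (4,1) (1,1) (0,1) [ray(0,-1) blocked at (2,0); ray(-1,0) blocked at (0,1)]
  BR@(4,2): attacks (4,3) (4,4) (4,1) (4,0) (3,2) (2,2) (1,2) (0,2)
Union (17 distinct): (0,0) (0,1) (0,2) (1,0) (1,1) (1,2) (1,3) (2,0) (2,2) (2,3) (2,4) (3,1) (3,2) (4,0) (4,1) (4,3) (4,4)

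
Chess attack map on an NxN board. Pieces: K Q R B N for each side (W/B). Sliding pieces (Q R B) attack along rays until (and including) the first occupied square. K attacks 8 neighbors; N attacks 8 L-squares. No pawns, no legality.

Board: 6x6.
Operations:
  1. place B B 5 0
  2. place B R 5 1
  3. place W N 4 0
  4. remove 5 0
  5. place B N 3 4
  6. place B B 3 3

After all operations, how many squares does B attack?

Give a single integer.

Op 1: place BB@(5,0)
Op 2: place BR@(5,1)
Op 3: place WN@(4,0)
Op 4: remove (5,0)
Op 5: place BN@(3,4)
Op 6: place BB@(3,3)
Per-piece attacks for B:
  BB@(3,3): attacks (4,4) (5,5) (4,2) (5,1) (2,4) (1,5) (2,2) (1,1) (0,0) [ray(1,-1) blocked at (5,1)]
  BN@(3,4): attacks (5,5) (1,5) (4,2) (5,3) (2,2) (1,3)
  BR@(5,1): attacks (5,2) (5,3) (5,4) (5,5) (5,0) (4,1) (3,1) (2,1) (1,1) (0,1)
Union (18 distinct): (0,0) (0,1) (1,1) (1,3) (1,5) (2,1) (2,2) (2,4) (3,1) (4,1) (4,2) (4,4) (5,0) (5,1) (5,2) (5,3) (5,4) (5,5)

Answer: 18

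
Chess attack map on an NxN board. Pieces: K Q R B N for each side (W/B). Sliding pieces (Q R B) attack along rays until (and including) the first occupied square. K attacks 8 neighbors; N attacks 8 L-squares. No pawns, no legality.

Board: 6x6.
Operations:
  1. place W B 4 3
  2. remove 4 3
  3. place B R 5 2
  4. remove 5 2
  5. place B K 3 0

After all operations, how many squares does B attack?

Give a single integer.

Answer: 5

Derivation:
Op 1: place WB@(4,3)
Op 2: remove (4,3)
Op 3: place BR@(5,2)
Op 4: remove (5,2)
Op 5: place BK@(3,0)
Per-piece attacks for B:
  BK@(3,0): attacks (3,1) (4,0) (2,0) (4,1) (2,1)
Union (5 distinct): (2,0) (2,1) (3,1) (4,0) (4,1)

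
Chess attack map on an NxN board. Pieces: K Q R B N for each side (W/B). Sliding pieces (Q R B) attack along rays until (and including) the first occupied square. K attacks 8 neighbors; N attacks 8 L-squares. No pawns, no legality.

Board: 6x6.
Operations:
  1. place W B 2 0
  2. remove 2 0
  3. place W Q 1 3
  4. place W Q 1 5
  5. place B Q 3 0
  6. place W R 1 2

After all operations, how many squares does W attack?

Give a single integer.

Op 1: place WB@(2,0)
Op 2: remove (2,0)
Op 3: place WQ@(1,3)
Op 4: place WQ@(1,5)
Op 5: place BQ@(3,0)
Op 6: place WR@(1,2)
Per-piece attacks for W:
  WR@(1,2): attacks (1,3) (1,1) (1,0) (2,2) (3,2) (4,2) (5,2) (0,2) [ray(0,1) blocked at (1,3)]
  WQ@(1,3): attacks (1,4) (1,5) (1,2) (2,3) (3,3) (4,3) (5,3) (0,3) (2,4) (3,5) (2,2) (3,1) (4,0) (0,4) (0,2) [ray(0,1) blocked at (1,5); ray(0,-1) blocked at (1,2)]
  WQ@(1,5): attacks (1,4) (1,3) (2,5) (3,5) (4,5) (5,5) (0,5) (2,4) (3,3) (4,2) (5,1) (0,4) [ray(0,-1) blocked at (1,3)]
Union (26 distinct): (0,2) (0,3) (0,4) (0,5) (1,0) (1,1) (1,2) (1,3) (1,4) (1,5) (2,2) (2,3) (2,4) (2,5) (3,1) (3,2) (3,3) (3,5) (4,0) (4,2) (4,3) (4,5) (5,1) (5,2) (5,3) (5,5)

Answer: 26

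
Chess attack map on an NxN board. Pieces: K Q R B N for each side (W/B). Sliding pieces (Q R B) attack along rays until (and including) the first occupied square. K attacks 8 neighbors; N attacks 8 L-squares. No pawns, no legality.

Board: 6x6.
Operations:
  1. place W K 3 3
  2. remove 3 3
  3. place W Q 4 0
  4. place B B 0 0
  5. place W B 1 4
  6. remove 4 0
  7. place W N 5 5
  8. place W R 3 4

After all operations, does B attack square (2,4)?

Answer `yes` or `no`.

Op 1: place WK@(3,3)
Op 2: remove (3,3)
Op 3: place WQ@(4,0)
Op 4: place BB@(0,0)
Op 5: place WB@(1,4)
Op 6: remove (4,0)
Op 7: place WN@(5,5)
Op 8: place WR@(3,4)
Per-piece attacks for B:
  BB@(0,0): attacks (1,1) (2,2) (3,3) (4,4) (5,5) [ray(1,1) blocked at (5,5)]
B attacks (2,4): no

Answer: no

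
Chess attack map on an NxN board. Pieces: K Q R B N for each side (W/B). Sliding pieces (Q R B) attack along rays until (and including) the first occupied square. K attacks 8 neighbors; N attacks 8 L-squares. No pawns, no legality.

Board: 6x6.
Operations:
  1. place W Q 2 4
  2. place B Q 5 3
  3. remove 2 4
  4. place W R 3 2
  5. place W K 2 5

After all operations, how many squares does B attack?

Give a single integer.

Answer: 15

Derivation:
Op 1: place WQ@(2,4)
Op 2: place BQ@(5,3)
Op 3: remove (2,4)
Op 4: place WR@(3,2)
Op 5: place WK@(2,5)
Per-piece attacks for B:
  BQ@(5,3): attacks (5,4) (5,5) (5,2) (5,1) (5,0) (4,3) (3,3) (2,3) (1,3) (0,3) (4,4) (3,5) (4,2) (3,1) (2,0)
Union (15 distinct): (0,3) (1,3) (2,0) (2,3) (3,1) (3,3) (3,5) (4,2) (4,3) (4,4) (5,0) (5,1) (5,2) (5,4) (5,5)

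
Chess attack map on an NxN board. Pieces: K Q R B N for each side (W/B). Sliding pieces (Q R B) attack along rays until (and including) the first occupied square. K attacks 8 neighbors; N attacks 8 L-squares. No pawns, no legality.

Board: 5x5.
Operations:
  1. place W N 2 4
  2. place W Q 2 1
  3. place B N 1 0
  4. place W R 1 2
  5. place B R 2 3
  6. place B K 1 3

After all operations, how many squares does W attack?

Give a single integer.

Op 1: place WN@(2,4)
Op 2: place WQ@(2,1)
Op 3: place BN@(1,0)
Op 4: place WR@(1,2)
Op 5: place BR@(2,3)
Op 6: place BK@(1,3)
Per-piece attacks for W:
  WR@(1,2): attacks (1,3) (1,1) (1,0) (2,2) (3,2) (4,2) (0,2) [ray(0,1) blocked at (1,3); ray(0,-1) blocked at (1,0)]
  WQ@(2,1): attacks (2,2) (2,3) (2,0) (3,1) (4,1) (1,1) (0,1) (3,2) (4,3) (3,0) (1,2) (1,0) [ray(0,1) blocked at (2,3); ray(-1,1) blocked at (1,2); ray(-1,-1) blocked at (1,0)]
  WN@(2,4): attacks (3,2) (4,3) (1,2) (0,3)
Union (16 distinct): (0,1) (0,2) (0,3) (1,0) (1,1) (1,2) (1,3) (2,0) (2,2) (2,3) (3,0) (3,1) (3,2) (4,1) (4,2) (4,3)

Answer: 16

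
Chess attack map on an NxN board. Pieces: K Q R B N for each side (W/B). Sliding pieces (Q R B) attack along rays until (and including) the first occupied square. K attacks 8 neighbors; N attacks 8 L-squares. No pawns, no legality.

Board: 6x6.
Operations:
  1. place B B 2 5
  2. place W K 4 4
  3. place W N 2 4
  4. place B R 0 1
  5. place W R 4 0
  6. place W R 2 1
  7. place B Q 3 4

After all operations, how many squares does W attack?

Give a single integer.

Answer: 27

Derivation:
Op 1: place BB@(2,5)
Op 2: place WK@(4,4)
Op 3: place WN@(2,4)
Op 4: place BR@(0,1)
Op 5: place WR@(4,0)
Op 6: place WR@(2,1)
Op 7: place BQ@(3,4)
Per-piece attacks for W:
  WR@(2,1): attacks (2,2) (2,3) (2,4) (2,0) (3,1) (4,1) (5,1) (1,1) (0,1) [ray(0,1) blocked at (2,4); ray(-1,0) blocked at (0,1)]
  WN@(2,4): attacks (4,5) (0,5) (3,2) (4,3) (1,2) (0,3)
  WR@(4,0): attacks (4,1) (4,2) (4,3) (4,4) (5,0) (3,0) (2,0) (1,0) (0,0) [ray(0,1) blocked at (4,4)]
  WK@(4,4): attacks (4,5) (4,3) (5,4) (3,4) (5,5) (5,3) (3,5) (3,3)
Union (27 distinct): (0,0) (0,1) (0,3) (0,5) (1,0) (1,1) (1,2) (2,0) (2,2) (2,3) (2,4) (3,0) (3,1) (3,2) (3,3) (3,4) (3,5) (4,1) (4,2) (4,3) (4,4) (4,5) (5,0) (5,1) (5,3) (5,4) (5,5)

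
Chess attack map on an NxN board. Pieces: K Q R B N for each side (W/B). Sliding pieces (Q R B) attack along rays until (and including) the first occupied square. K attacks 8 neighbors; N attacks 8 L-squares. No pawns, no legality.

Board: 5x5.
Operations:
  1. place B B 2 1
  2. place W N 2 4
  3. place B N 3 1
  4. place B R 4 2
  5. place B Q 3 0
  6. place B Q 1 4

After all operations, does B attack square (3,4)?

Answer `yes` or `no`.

Op 1: place BB@(2,1)
Op 2: place WN@(2,4)
Op 3: place BN@(3,1)
Op 4: place BR@(4,2)
Op 5: place BQ@(3,0)
Op 6: place BQ@(1,4)
Per-piece attacks for B:
  BQ@(1,4): attacks (1,3) (1,2) (1,1) (1,0) (2,4) (0,4) (2,3) (3,2) (4,1) (0,3) [ray(1,0) blocked at (2,4)]
  BB@(2,1): attacks (3,2) (4,3) (3,0) (1,2) (0,3) (1,0) [ray(1,-1) blocked at (3,0)]
  BQ@(3,0): attacks (3,1) (4,0) (2,0) (1,0) (0,0) (4,1) (2,1) [ray(0,1) blocked at (3,1); ray(-1,1) blocked at (2,1)]
  BN@(3,1): attacks (4,3) (2,3) (1,2) (1,0)
  BR@(4,2): attacks (4,3) (4,4) (4,1) (4,0) (3,2) (2,2) (1,2) (0,2)
B attacks (3,4): no

Answer: no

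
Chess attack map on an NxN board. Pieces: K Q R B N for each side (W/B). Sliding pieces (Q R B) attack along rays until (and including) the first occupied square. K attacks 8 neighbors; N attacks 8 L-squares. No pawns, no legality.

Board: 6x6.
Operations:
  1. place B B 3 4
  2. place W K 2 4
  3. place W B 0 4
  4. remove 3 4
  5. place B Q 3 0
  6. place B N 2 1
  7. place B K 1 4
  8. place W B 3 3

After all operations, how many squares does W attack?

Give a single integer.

Op 1: place BB@(3,4)
Op 2: place WK@(2,4)
Op 3: place WB@(0,4)
Op 4: remove (3,4)
Op 5: place BQ@(3,0)
Op 6: place BN@(2,1)
Op 7: place BK@(1,4)
Op 8: place WB@(3,3)
Per-piece attacks for W:
  WB@(0,4): attacks (1,5) (1,3) (2,2) (3,1) (4,0)
  WK@(2,4): attacks (2,5) (2,3) (3,4) (1,4) (3,5) (3,3) (1,5) (1,3)
  WB@(3,3): attacks (4,4) (5,5) (4,2) (5,1) (2,4) (2,2) (1,1) (0,0) [ray(-1,1) blocked at (2,4)]
Union (18 distinct): (0,0) (1,1) (1,3) (1,4) (1,5) (2,2) (2,3) (2,4) (2,5) (3,1) (3,3) (3,4) (3,5) (4,0) (4,2) (4,4) (5,1) (5,5)

Answer: 18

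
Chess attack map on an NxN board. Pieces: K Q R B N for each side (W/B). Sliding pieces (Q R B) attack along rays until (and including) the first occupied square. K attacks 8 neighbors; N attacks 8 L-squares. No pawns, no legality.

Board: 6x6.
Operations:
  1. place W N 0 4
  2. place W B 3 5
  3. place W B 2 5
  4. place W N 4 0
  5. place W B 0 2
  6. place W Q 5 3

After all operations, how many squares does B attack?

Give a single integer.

Answer: 0

Derivation:
Op 1: place WN@(0,4)
Op 2: place WB@(3,5)
Op 3: place WB@(2,5)
Op 4: place WN@(4,0)
Op 5: place WB@(0,2)
Op 6: place WQ@(5,3)
Per-piece attacks for B:
Union (0 distinct): (none)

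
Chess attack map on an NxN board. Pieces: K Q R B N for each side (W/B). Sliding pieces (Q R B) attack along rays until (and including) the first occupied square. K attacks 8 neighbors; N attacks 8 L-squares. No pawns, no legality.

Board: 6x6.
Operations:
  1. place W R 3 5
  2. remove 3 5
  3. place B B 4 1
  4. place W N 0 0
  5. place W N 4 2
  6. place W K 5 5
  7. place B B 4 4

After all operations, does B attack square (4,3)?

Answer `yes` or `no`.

Op 1: place WR@(3,5)
Op 2: remove (3,5)
Op 3: place BB@(4,1)
Op 4: place WN@(0,0)
Op 5: place WN@(4,2)
Op 6: place WK@(5,5)
Op 7: place BB@(4,4)
Per-piece attacks for B:
  BB@(4,1): attacks (5,2) (5,0) (3,2) (2,3) (1,4) (0,5) (3,0)
  BB@(4,4): attacks (5,5) (5,3) (3,5) (3,3) (2,2) (1,1) (0,0) [ray(1,1) blocked at (5,5); ray(-1,-1) blocked at (0,0)]
B attacks (4,3): no

Answer: no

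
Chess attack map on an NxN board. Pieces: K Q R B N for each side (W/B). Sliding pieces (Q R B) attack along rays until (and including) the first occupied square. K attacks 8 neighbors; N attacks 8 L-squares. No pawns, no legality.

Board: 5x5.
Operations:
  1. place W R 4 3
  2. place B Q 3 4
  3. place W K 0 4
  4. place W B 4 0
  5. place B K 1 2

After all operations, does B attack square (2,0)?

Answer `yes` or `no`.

Op 1: place WR@(4,3)
Op 2: place BQ@(3,4)
Op 3: place WK@(0,4)
Op 4: place WB@(4,0)
Op 5: place BK@(1,2)
Per-piece attacks for B:
  BK@(1,2): attacks (1,3) (1,1) (2,2) (0,2) (2,3) (2,1) (0,3) (0,1)
  BQ@(3,4): attacks (3,3) (3,2) (3,1) (3,0) (4,4) (2,4) (1,4) (0,4) (4,3) (2,3) (1,2) [ray(-1,0) blocked at (0,4); ray(1,-1) blocked at (4,3); ray(-1,-1) blocked at (1,2)]
B attacks (2,0): no

Answer: no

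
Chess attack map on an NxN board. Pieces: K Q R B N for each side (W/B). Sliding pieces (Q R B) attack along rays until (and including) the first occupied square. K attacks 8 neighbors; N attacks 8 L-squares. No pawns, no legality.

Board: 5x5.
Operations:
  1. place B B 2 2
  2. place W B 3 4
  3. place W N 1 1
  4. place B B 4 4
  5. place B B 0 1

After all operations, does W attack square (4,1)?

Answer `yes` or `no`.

Op 1: place BB@(2,2)
Op 2: place WB@(3,4)
Op 3: place WN@(1,1)
Op 4: place BB@(4,4)
Op 5: place BB@(0,1)
Per-piece attacks for W:
  WN@(1,1): attacks (2,3) (3,2) (0,3) (3,0)
  WB@(3,4): attacks (4,3) (2,3) (1,2) (0,1) [ray(-1,-1) blocked at (0,1)]
W attacks (4,1): no

Answer: no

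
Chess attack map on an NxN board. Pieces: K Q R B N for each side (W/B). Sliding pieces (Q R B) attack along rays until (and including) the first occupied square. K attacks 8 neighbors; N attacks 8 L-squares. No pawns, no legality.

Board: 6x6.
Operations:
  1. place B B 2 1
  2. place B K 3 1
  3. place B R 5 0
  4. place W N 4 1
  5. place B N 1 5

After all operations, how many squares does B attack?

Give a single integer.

Op 1: place BB@(2,1)
Op 2: place BK@(3,1)
Op 3: place BR@(5,0)
Op 4: place WN@(4,1)
Op 5: place BN@(1,5)
Per-piece attacks for B:
  BN@(1,5): attacks (2,3) (3,4) (0,3)
  BB@(2,1): attacks (3,2) (4,3) (5,4) (3,0) (1,2) (0,3) (1,0)
  BK@(3,1): attacks (3,2) (3,0) (4,1) (2,1) (4,2) (4,0) (2,2) (2,0)
  BR@(5,0): attacks (5,1) (5,2) (5,3) (5,4) (5,5) (4,0) (3,0) (2,0) (1,0) (0,0)
Union (20 distinct): (0,0) (0,3) (1,0) (1,2) (2,0) (2,1) (2,2) (2,3) (3,0) (3,2) (3,4) (4,0) (4,1) (4,2) (4,3) (5,1) (5,2) (5,3) (5,4) (5,5)

Answer: 20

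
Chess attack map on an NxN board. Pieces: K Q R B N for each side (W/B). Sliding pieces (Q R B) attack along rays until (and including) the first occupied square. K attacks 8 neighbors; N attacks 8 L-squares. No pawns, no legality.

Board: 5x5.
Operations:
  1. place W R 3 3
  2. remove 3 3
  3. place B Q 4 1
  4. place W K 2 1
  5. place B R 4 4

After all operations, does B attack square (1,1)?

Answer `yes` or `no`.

Answer: no

Derivation:
Op 1: place WR@(3,3)
Op 2: remove (3,3)
Op 3: place BQ@(4,1)
Op 4: place WK@(2,1)
Op 5: place BR@(4,4)
Per-piece attacks for B:
  BQ@(4,1): attacks (4,2) (4,3) (4,4) (4,0) (3,1) (2,1) (3,2) (2,3) (1,4) (3,0) [ray(0,1) blocked at (4,4); ray(-1,0) blocked at (2,1)]
  BR@(4,4): attacks (4,3) (4,2) (4,1) (3,4) (2,4) (1,4) (0,4) [ray(0,-1) blocked at (4,1)]
B attacks (1,1): no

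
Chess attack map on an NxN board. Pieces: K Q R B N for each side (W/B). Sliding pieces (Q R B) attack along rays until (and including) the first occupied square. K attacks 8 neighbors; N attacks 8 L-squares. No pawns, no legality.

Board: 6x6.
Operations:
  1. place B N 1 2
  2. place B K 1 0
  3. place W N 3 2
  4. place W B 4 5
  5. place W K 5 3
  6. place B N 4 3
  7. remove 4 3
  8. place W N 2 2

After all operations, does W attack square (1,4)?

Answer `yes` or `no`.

Op 1: place BN@(1,2)
Op 2: place BK@(1,0)
Op 3: place WN@(3,2)
Op 4: place WB@(4,5)
Op 5: place WK@(5,3)
Op 6: place BN@(4,3)
Op 7: remove (4,3)
Op 8: place WN@(2,2)
Per-piece attacks for W:
  WN@(2,2): attacks (3,4) (4,3) (1,4) (0,3) (3,0) (4,1) (1,0) (0,1)
  WN@(3,2): attacks (4,4) (5,3) (2,4) (1,3) (4,0) (5,1) (2,0) (1,1)
  WB@(4,5): attacks (5,4) (3,4) (2,3) (1,2) [ray(-1,-1) blocked at (1,2)]
  WK@(5,3): attacks (5,4) (5,2) (4,3) (4,4) (4,2)
W attacks (1,4): yes

Answer: yes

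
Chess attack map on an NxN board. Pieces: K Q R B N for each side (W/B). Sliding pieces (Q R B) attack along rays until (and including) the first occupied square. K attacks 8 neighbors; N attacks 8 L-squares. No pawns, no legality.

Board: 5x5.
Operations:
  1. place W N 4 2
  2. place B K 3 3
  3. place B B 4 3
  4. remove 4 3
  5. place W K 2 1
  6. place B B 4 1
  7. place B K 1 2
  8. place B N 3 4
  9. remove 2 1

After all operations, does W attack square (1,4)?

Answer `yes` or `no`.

Op 1: place WN@(4,2)
Op 2: place BK@(3,3)
Op 3: place BB@(4,3)
Op 4: remove (4,3)
Op 5: place WK@(2,1)
Op 6: place BB@(4,1)
Op 7: place BK@(1,2)
Op 8: place BN@(3,4)
Op 9: remove (2,1)
Per-piece attacks for W:
  WN@(4,2): attacks (3,4) (2,3) (3,0) (2,1)
W attacks (1,4): no

Answer: no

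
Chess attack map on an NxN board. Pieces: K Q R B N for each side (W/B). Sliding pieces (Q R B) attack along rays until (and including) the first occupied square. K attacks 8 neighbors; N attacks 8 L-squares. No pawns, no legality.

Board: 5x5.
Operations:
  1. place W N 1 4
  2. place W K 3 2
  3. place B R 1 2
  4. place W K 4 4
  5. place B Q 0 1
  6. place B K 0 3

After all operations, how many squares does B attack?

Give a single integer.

Op 1: place WN@(1,4)
Op 2: place WK@(3,2)
Op 3: place BR@(1,2)
Op 4: place WK@(4,4)
Op 5: place BQ@(0,1)
Op 6: place BK@(0,3)
Per-piece attacks for B:
  BQ@(0,1): attacks (0,2) (0,3) (0,0) (1,1) (2,1) (3,1) (4,1) (1,2) (1,0) [ray(0,1) blocked at (0,3); ray(1,1) blocked at (1,2)]
  BK@(0,3): attacks (0,4) (0,2) (1,3) (1,4) (1,2)
  BR@(1,2): attacks (1,3) (1,4) (1,1) (1,0) (2,2) (3,2) (0,2) [ray(0,1) blocked at (1,4); ray(1,0) blocked at (3,2)]
Union (14 distinct): (0,0) (0,2) (0,3) (0,4) (1,0) (1,1) (1,2) (1,3) (1,4) (2,1) (2,2) (3,1) (3,2) (4,1)

Answer: 14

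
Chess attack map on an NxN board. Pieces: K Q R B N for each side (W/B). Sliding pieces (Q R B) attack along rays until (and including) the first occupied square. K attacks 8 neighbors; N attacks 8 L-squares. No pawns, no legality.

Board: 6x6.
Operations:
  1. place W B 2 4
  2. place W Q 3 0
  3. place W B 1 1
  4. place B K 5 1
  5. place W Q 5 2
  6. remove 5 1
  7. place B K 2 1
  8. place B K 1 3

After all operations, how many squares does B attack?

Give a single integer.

Op 1: place WB@(2,4)
Op 2: place WQ@(3,0)
Op 3: place WB@(1,1)
Op 4: place BK@(5,1)
Op 5: place WQ@(5,2)
Op 6: remove (5,1)
Op 7: place BK@(2,1)
Op 8: place BK@(1,3)
Per-piece attacks for B:
  BK@(1,3): attacks (1,4) (1,2) (2,3) (0,3) (2,4) (2,2) (0,4) (0,2)
  BK@(2,1): attacks (2,2) (2,0) (3,1) (1,1) (3,2) (3,0) (1,2) (1,0)
Union (14 distinct): (0,2) (0,3) (0,4) (1,0) (1,1) (1,2) (1,4) (2,0) (2,2) (2,3) (2,4) (3,0) (3,1) (3,2)

Answer: 14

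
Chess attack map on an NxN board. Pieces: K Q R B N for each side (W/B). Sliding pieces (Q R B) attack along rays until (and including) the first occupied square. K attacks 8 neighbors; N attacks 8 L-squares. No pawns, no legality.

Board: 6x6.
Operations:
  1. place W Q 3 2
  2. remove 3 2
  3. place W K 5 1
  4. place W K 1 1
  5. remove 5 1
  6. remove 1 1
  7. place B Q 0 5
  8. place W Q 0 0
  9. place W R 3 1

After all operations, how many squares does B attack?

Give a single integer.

Op 1: place WQ@(3,2)
Op 2: remove (3,2)
Op 3: place WK@(5,1)
Op 4: place WK@(1,1)
Op 5: remove (5,1)
Op 6: remove (1,1)
Op 7: place BQ@(0,5)
Op 8: place WQ@(0,0)
Op 9: place WR@(3,1)
Per-piece attacks for B:
  BQ@(0,5): attacks (0,4) (0,3) (0,2) (0,1) (0,0) (1,5) (2,5) (3,5) (4,5) (5,5) (1,4) (2,3) (3,2) (4,1) (5,0) [ray(0,-1) blocked at (0,0)]
Union (15 distinct): (0,0) (0,1) (0,2) (0,3) (0,4) (1,4) (1,5) (2,3) (2,5) (3,2) (3,5) (4,1) (4,5) (5,0) (5,5)

Answer: 15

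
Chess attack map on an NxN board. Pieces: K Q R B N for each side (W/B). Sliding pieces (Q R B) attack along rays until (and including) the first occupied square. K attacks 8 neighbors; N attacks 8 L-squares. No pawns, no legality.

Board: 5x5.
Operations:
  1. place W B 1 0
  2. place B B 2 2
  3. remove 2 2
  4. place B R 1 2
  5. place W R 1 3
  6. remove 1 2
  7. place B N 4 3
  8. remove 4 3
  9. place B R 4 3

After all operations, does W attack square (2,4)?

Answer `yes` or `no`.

Answer: no

Derivation:
Op 1: place WB@(1,0)
Op 2: place BB@(2,2)
Op 3: remove (2,2)
Op 4: place BR@(1,2)
Op 5: place WR@(1,3)
Op 6: remove (1,2)
Op 7: place BN@(4,3)
Op 8: remove (4,3)
Op 9: place BR@(4,3)
Per-piece attacks for W:
  WB@(1,0): attacks (2,1) (3,2) (4,3) (0,1) [ray(1,1) blocked at (4,3)]
  WR@(1,3): attacks (1,4) (1,2) (1,1) (1,0) (2,3) (3,3) (4,3) (0,3) [ray(0,-1) blocked at (1,0); ray(1,0) blocked at (4,3)]
W attacks (2,4): no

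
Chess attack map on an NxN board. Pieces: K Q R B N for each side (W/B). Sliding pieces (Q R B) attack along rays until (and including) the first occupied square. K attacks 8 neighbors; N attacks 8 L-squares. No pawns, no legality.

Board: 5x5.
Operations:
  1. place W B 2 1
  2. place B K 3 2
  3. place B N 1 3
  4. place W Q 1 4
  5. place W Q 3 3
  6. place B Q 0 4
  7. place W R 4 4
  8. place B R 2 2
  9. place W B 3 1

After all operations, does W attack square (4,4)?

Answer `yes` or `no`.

Op 1: place WB@(2,1)
Op 2: place BK@(3,2)
Op 3: place BN@(1,3)
Op 4: place WQ@(1,4)
Op 5: place WQ@(3,3)
Op 6: place BQ@(0,4)
Op 7: place WR@(4,4)
Op 8: place BR@(2,2)
Op 9: place WB@(3,1)
Per-piece attacks for W:
  WQ@(1,4): attacks (1,3) (2,4) (3,4) (4,4) (0,4) (2,3) (3,2) (0,3) [ray(0,-1) blocked at (1,3); ray(1,0) blocked at (4,4); ray(-1,0) blocked at (0,4); ray(1,-1) blocked at (3,2)]
  WB@(2,1): attacks (3,2) (3,0) (1,2) (0,3) (1,0) [ray(1,1) blocked at (3,2)]
  WB@(3,1): attacks (4,2) (4,0) (2,2) (2,0) [ray(-1,1) blocked at (2,2)]
  WQ@(3,3): attacks (3,4) (3,2) (4,3) (2,3) (1,3) (4,4) (4,2) (2,4) (2,2) [ray(0,-1) blocked at (3,2); ray(-1,0) blocked at (1,3); ray(1,1) blocked at (4,4); ray(-1,-1) blocked at (2,2)]
  WR@(4,4): attacks (4,3) (4,2) (4,1) (4,0) (3,4) (2,4) (1,4) [ray(-1,0) blocked at (1,4)]
W attacks (4,4): yes

Answer: yes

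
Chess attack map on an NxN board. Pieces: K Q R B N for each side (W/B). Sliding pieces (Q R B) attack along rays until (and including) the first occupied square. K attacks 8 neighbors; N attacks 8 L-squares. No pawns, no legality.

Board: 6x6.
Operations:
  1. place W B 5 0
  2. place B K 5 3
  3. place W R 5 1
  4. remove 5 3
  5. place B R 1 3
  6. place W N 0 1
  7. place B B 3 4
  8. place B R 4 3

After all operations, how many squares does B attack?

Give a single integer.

Op 1: place WB@(5,0)
Op 2: place BK@(5,3)
Op 3: place WR@(5,1)
Op 4: remove (5,3)
Op 5: place BR@(1,3)
Op 6: place WN@(0,1)
Op 7: place BB@(3,4)
Op 8: place BR@(4,3)
Per-piece attacks for B:
  BR@(1,3): attacks (1,4) (1,5) (1,2) (1,1) (1,0) (2,3) (3,3) (4,3) (0,3) [ray(1,0) blocked at (4,3)]
  BB@(3,4): attacks (4,5) (4,3) (2,5) (2,3) (1,2) (0,1) [ray(1,-1) blocked at (4,3); ray(-1,-1) blocked at (0,1)]
  BR@(4,3): attacks (4,4) (4,5) (4,2) (4,1) (4,0) (5,3) (3,3) (2,3) (1,3) [ray(-1,0) blocked at (1,3)]
Union (18 distinct): (0,1) (0,3) (1,0) (1,1) (1,2) (1,3) (1,4) (1,5) (2,3) (2,5) (3,3) (4,0) (4,1) (4,2) (4,3) (4,4) (4,5) (5,3)

Answer: 18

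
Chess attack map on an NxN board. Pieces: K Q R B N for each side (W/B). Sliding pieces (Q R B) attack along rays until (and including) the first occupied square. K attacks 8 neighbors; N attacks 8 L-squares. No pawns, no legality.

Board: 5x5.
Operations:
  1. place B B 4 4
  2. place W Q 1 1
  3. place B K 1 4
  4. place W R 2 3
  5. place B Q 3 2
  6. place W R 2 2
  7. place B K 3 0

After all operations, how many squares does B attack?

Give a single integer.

Op 1: place BB@(4,4)
Op 2: place WQ@(1,1)
Op 3: place BK@(1,4)
Op 4: place WR@(2,3)
Op 5: place BQ@(3,2)
Op 6: place WR@(2,2)
Op 7: place BK@(3,0)
Per-piece attacks for B:
  BK@(1,4): attacks (1,3) (2,4) (0,4) (2,3) (0,3)
  BK@(3,0): attacks (3,1) (4,0) (2,0) (4,1) (2,1)
  BQ@(3,2): attacks (3,3) (3,4) (3,1) (3,0) (4,2) (2,2) (4,3) (4,1) (2,3) (2,1) (1,0) [ray(0,-1) blocked at (3,0); ray(-1,0) blocked at (2,2); ray(-1,1) blocked at (2,3)]
  BB@(4,4): attacks (3,3) (2,2) [ray(-1,-1) blocked at (2,2)]
Union (17 distinct): (0,3) (0,4) (1,0) (1,3) (2,0) (2,1) (2,2) (2,3) (2,4) (3,0) (3,1) (3,3) (3,4) (4,0) (4,1) (4,2) (4,3)

Answer: 17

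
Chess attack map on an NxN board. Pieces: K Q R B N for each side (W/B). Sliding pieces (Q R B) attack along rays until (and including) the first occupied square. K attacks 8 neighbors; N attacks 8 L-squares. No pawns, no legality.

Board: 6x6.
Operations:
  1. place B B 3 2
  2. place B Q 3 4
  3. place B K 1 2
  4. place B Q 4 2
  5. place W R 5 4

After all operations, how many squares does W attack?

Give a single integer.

Answer: 7

Derivation:
Op 1: place BB@(3,2)
Op 2: place BQ@(3,4)
Op 3: place BK@(1,2)
Op 4: place BQ@(4,2)
Op 5: place WR@(5,4)
Per-piece attacks for W:
  WR@(5,4): attacks (5,5) (5,3) (5,2) (5,1) (5,0) (4,4) (3,4) [ray(-1,0) blocked at (3,4)]
Union (7 distinct): (3,4) (4,4) (5,0) (5,1) (5,2) (5,3) (5,5)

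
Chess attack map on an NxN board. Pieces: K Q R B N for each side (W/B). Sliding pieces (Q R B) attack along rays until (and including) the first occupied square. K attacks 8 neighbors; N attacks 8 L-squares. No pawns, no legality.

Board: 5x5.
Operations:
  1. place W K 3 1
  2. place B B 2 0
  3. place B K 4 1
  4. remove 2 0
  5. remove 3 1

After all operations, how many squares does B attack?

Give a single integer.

Op 1: place WK@(3,1)
Op 2: place BB@(2,0)
Op 3: place BK@(4,1)
Op 4: remove (2,0)
Op 5: remove (3,1)
Per-piece attacks for B:
  BK@(4,1): attacks (4,2) (4,0) (3,1) (3,2) (3,0)
Union (5 distinct): (3,0) (3,1) (3,2) (4,0) (4,2)

Answer: 5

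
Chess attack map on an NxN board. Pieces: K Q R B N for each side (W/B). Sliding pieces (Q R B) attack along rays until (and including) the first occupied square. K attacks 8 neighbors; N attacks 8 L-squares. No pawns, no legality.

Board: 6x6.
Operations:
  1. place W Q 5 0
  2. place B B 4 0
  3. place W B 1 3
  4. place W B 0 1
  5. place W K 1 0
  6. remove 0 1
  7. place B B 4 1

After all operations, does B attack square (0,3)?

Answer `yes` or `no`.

Answer: no

Derivation:
Op 1: place WQ@(5,0)
Op 2: place BB@(4,0)
Op 3: place WB@(1,3)
Op 4: place WB@(0,1)
Op 5: place WK@(1,0)
Op 6: remove (0,1)
Op 7: place BB@(4,1)
Per-piece attacks for B:
  BB@(4,0): attacks (5,1) (3,1) (2,2) (1,3) [ray(-1,1) blocked at (1,3)]
  BB@(4,1): attacks (5,2) (5,0) (3,2) (2,3) (1,4) (0,5) (3,0) [ray(1,-1) blocked at (5,0)]
B attacks (0,3): no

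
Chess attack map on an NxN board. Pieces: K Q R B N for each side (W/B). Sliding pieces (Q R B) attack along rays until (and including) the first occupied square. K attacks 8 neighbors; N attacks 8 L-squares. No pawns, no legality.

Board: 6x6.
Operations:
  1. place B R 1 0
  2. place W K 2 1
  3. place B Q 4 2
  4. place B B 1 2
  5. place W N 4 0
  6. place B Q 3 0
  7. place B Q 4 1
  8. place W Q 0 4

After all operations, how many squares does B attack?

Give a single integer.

Op 1: place BR@(1,0)
Op 2: place WK@(2,1)
Op 3: place BQ@(4,2)
Op 4: place BB@(1,2)
Op 5: place WN@(4,0)
Op 6: place BQ@(3,0)
Op 7: place BQ@(4,1)
Op 8: place WQ@(0,4)
Per-piece attacks for B:
  BR@(1,0): attacks (1,1) (1,2) (2,0) (3,0) (0,0) [ray(0,1) blocked at (1,2); ray(1,0) blocked at (3,0)]
  BB@(1,2): attacks (2,3) (3,4) (4,5) (2,1) (0,3) (0,1) [ray(1,-1) blocked at (2,1)]
  BQ@(3,0): attacks (3,1) (3,2) (3,3) (3,4) (3,5) (4,0) (2,0) (1,0) (4,1) (2,1) [ray(1,0) blocked at (4,0); ray(-1,0) blocked at (1,0); ray(1,1) blocked at (4,1); ray(-1,1) blocked at (2,1)]
  BQ@(4,1): attacks (4,2) (4,0) (5,1) (3,1) (2,1) (5,2) (5,0) (3,2) (2,3) (1,4) (0,5) (3,0) [ray(0,1) blocked at (4,2); ray(0,-1) blocked at (4,0); ray(-1,0) blocked at (2,1); ray(-1,-1) blocked at (3,0)]
  BQ@(4,2): attacks (4,3) (4,4) (4,5) (4,1) (5,2) (3,2) (2,2) (1,2) (5,3) (5,1) (3,3) (2,4) (1,5) (3,1) (2,0) [ray(0,-1) blocked at (4,1); ray(-1,0) blocked at (1,2)]
Union (30 distinct): (0,0) (0,1) (0,3) (0,5) (1,0) (1,1) (1,2) (1,4) (1,5) (2,0) (2,1) (2,2) (2,3) (2,4) (3,0) (3,1) (3,2) (3,3) (3,4) (3,5) (4,0) (4,1) (4,2) (4,3) (4,4) (4,5) (5,0) (5,1) (5,2) (5,3)

Answer: 30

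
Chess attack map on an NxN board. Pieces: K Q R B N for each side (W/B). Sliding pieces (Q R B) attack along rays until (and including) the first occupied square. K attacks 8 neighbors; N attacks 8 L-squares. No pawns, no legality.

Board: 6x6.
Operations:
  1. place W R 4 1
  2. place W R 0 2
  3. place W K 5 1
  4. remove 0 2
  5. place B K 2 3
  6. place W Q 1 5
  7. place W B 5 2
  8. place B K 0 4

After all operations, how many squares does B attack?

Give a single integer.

Answer: 11

Derivation:
Op 1: place WR@(4,1)
Op 2: place WR@(0,2)
Op 3: place WK@(5,1)
Op 4: remove (0,2)
Op 5: place BK@(2,3)
Op 6: place WQ@(1,5)
Op 7: place WB@(5,2)
Op 8: place BK@(0,4)
Per-piece attacks for B:
  BK@(0,4): attacks (0,5) (0,3) (1,4) (1,5) (1,3)
  BK@(2,3): attacks (2,4) (2,2) (3,3) (1,3) (3,4) (3,2) (1,4) (1,2)
Union (11 distinct): (0,3) (0,5) (1,2) (1,3) (1,4) (1,5) (2,2) (2,4) (3,2) (3,3) (3,4)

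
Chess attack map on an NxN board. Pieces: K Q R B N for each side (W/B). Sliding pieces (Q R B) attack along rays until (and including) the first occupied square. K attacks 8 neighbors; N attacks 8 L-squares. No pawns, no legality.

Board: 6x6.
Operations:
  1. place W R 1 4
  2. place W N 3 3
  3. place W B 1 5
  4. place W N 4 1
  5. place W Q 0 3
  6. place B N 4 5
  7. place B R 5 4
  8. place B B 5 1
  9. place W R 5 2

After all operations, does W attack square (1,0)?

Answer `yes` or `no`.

Answer: yes

Derivation:
Op 1: place WR@(1,4)
Op 2: place WN@(3,3)
Op 3: place WB@(1,5)
Op 4: place WN@(4,1)
Op 5: place WQ@(0,3)
Op 6: place BN@(4,5)
Op 7: place BR@(5,4)
Op 8: place BB@(5,1)
Op 9: place WR@(5,2)
Per-piece attacks for W:
  WQ@(0,3): attacks (0,4) (0,5) (0,2) (0,1) (0,0) (1,3) (2,3) (3,3) (1,4) (1,2) (2,1) (3,0) [ray(1,0) blocked at (3,3); ray(1,1) blocked at (1,4)]
  WR@(1,4): attacks (1,5) (1,3) (1,2) (1,1) (1,0) (2,4) (3,4) (4,4) (5,4) (0,4) [ray(0,1) blocked at (1,5); ray(1,0) blocked at (5,4)]
  WB@(1,5): attacks (2,4) (3,3) (0,4) [ray(1,-1) blocked at (3,3)]
  WN@(3,3): attacks (4,5) (5,4) (2,5) (1,4) (4,1) (5,2) (2,1) (1,2)
  WN@(4,1): attacks (5,3) (3,3) (2,2) (2,0)
  WR@(5,2): attacks (5,3) (5,4) (5,1) (4,2) (3,2) (2,2) (1,2) (0,2) [ray(0,1) blocked at (5,4); ray(0,-1) blocked at (5,1)]
W attacks (1,0): yes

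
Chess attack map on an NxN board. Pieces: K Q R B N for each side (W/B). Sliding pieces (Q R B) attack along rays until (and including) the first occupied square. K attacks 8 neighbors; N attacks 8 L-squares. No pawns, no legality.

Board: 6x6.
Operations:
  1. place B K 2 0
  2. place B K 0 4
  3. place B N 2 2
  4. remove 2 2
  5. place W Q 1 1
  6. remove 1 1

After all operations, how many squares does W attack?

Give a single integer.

Op 1: place BK@(2,0)
Op 2: place BK@(0,4)
Op 3: place BN@(2,2)
Op 4: remove (2,2)
Op 5: place WQ@(1,1)
Op 6: remove (1,1)
Per-piece attacks for W:
Union (0 distinct): (none)

Answer: 0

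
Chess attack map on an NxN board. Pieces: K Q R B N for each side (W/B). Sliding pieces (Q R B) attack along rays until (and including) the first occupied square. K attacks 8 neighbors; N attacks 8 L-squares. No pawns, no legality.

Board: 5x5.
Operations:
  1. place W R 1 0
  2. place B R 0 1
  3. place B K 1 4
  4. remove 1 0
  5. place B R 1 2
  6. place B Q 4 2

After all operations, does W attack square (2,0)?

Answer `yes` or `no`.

Op 1: place WR@(1,0)
Op 2: place BR@(0,1)
Op 3: place BK@(1,4)
Op 4: remove (1,0)
Op 5: place BR@(1,2)
Op 6: place BQ@(4,2)
Per-piece attacks for W:
W attacks (2,0): no

Answer: no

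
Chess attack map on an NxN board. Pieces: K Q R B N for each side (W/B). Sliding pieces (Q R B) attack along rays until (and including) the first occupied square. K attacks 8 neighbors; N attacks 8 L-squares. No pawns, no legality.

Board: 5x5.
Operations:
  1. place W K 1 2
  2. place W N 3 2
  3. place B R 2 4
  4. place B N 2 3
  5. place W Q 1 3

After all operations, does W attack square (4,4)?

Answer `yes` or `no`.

Op 1: place WK@(1,2)
Op 2: place WN@(3,2)
Op 3: place BR@(2,4)
Op 4: place BN@(2,3)
Op 5: place WQ@(1,3)
Per-piece attacks for W:
  WK@(1,2): attacks (1,3) (1,1) (2,2) (0,2) (2,3) (2,1) (0,3) (0,1)
  WQ@(1,3): attacks (1,4) (1,2) (2,3) (0,3) (2,4) (2,2) (3,1) (4,0) (0,4) (0,2) [ray(0,-1) blocked at (1,2); ray(1,0) blocked at (2,3); ray(1,1) blocked at (2,4)]
  WN@(3,2): attacks (4,4) (2,4) (1,3) (4,0) (2,0) (1,1)
W attacks (4,4): yes

Answer: yes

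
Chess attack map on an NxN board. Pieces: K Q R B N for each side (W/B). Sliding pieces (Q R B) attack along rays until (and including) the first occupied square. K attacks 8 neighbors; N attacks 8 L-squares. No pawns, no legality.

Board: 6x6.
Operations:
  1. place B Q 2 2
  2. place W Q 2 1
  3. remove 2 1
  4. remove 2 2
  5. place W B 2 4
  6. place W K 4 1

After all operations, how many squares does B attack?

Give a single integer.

Answer: 0

Derivation:
Op 1: place BQ@(2,2)
Op 2: place WQ@(2,1)
Op 3: remove (2,1)
Op 4: remove (2,2)
Op 5: place WB@(2,4)
Op 6: place WK@(4,1)
Per-piece attacks for B:
Union (0 distinct): (none)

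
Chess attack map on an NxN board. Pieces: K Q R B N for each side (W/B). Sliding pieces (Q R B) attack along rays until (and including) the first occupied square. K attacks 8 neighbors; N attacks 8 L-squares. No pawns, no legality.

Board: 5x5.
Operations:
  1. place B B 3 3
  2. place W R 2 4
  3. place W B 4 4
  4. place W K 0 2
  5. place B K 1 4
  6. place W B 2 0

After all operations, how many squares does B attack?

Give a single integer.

Answer: 10

Derivation:
Op 1: place BB@(3,3)
Op 2: place WR@(2,4)
Op 3: place WB@(4,4)
Op 4: place WK@(0,2)
Op 5: place BK@(1,4)
Op 6: place WB@(2,0)
Per-piece attacks for B:
  BK@(1,4): attacks (1,3) (2,4) (0,4) (2,3) (0,3)
  BB@(3,3): attacks (4,4) (4,2) (2,4) (2,2) (1,1) (0,0) [ray(1,1) blocked at (4,4); ray(-1,1) blocked at (2,4)]
Union (10 distinct): (0,0) (0,3) (0,4) (1,1) (1,3) (2,2) (2,3) (2,4) (4,2) (4,4)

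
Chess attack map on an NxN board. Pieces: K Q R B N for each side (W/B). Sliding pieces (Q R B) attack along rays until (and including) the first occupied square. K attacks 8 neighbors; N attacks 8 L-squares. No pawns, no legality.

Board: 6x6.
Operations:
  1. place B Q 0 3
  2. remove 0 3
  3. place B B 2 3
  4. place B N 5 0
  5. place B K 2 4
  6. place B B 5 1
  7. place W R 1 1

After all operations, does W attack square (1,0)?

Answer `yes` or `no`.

Op 1: place BQ@(0,3)
Op 2: remove (0,3)
Op 3: place BB@(2,3)
Op 4: place BN@(5,0)
Op 5: place BK@(2,4)
Op 6: place BB@(5,1)
Op 7: place WR@(1,1)
Per-piece attacks for W:
  WR@(1,1): attacks (1,2) (1,3) (1,4) (1,5) (1,0) (2,1) (3,1) (4,1) (5,1) (0,1) [ray(1,0) blocked at (5,1)]
W attacks (1,0): yes

Answer: yes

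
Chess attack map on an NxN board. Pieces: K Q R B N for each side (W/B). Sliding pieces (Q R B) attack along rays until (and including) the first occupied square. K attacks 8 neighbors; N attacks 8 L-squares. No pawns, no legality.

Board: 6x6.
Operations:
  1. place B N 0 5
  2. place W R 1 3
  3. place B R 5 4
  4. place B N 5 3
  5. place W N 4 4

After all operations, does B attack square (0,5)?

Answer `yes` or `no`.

Answer: no

Derivation:
Op 1: place BN@(0,5)
Op 2: place WR@(1,3)
Op 3: place BR@(5,4)
Op 4: place BN@(5,3)
Op 5: place WN@(4,4)
Per-piece attacks for B:
  BN@(0,5): attacks (1,3) (2,4)
  BN@(5,3): attacks (4,5) (3,4) (4,1) (3,2)
  BR@(5,4): attacks (5,5) (5,3) (4,4) [ray(0,-1) blocked at (5,3); ray(-1,0) blocked at (4,4)]
B attacks (0,5): no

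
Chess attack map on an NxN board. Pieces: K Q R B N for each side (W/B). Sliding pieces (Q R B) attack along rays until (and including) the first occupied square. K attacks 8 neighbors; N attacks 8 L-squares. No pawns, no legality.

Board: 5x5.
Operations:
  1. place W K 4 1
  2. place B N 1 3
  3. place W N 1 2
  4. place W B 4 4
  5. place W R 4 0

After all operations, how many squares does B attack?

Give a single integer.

Answer: 4

Derivation:
Op 1: place WK@(4,1)
Op 2: place BN@(1,3)
Op 3: place WN@(1,2)
Op 4: place WB@(4,4)
Op 5: place WR@(4,0)
Per-piece attacks for B:
  BN@(1,3): attacks (3,4) (2,1) (3,2) (0,1)
Union (4 distinct): (0,1) (2,1) (3,2) (3,4)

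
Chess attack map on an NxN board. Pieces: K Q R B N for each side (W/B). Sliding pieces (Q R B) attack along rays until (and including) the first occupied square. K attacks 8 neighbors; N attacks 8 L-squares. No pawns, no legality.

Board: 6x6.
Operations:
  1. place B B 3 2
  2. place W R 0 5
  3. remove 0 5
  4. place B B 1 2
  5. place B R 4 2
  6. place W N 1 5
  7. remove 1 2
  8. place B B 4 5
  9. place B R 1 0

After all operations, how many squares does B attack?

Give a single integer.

Op 1: place BB@(3,2)
Op 2: place WR@(0,5)
Op 3: remove (0,5)
Op 4: place BB@(1,2)
Op 5: place BR@(4,2)
Op 6: place WN@(1,5)
Op 7: remove (1,2)
Op 8: place BB@(4,5)
Op 9: place BR@(1,0)
Per-piece attacks for B:
  BR@(1,0): attacks (1,1) (1,2) (1,3) (1,4) (1,5) (2,0) (3,0) (4,0) (5,0) (0,0) [ray(0,1) blocked at (1,5)]
  BB@(3,2): attacks (4,3) (5,4) (4,1) (5,0) (2,3) (1,4) (0,5) (2,1) (1,0) [ray(-1,-1) blocked at (1,0)]
  BR@(4,2): attacks (4,3) (4,4) (4,5) (4,1) (4,0) (5,2) (3,2) [ray(0,1) blocked at (4,5); ray(-1,0) blocked at (3,2)]
  BB@(4,5): attacks (5,4) (3,4) (2,3) (1,2) (0,1)
Union (23 distinct): (0,0) (0,1) (0,5) (1,0) (1,1) (1,2) (1,3) (1,4) (1,5) (2,0) (2,1) (2,3) (3,0) (3,2) (3,4) (4,0) (4,1) (4,3) (4,4) (4,5) (5,0) (5,2) (5,4)

Answer: 23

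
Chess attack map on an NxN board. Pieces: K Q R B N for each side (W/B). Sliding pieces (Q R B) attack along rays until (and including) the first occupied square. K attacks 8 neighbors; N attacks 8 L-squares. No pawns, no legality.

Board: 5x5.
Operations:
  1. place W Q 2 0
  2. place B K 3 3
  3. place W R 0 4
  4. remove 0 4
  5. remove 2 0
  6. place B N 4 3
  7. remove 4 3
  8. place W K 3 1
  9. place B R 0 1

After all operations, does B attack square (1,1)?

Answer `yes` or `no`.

Answer: yes

Derivation:
Op 1: place WQ@(2,0)
Op 2: place BK@(3,3)
Op 3: place WR@(0,4)
Op 4: remove (0,4)
Op 5: remove (2,0)
Op 6: place BN@(4,3)
Op 7: remove (4,3)
Op 8: place WK@(3,1)
Op 9: place BR@(0,1)
Per-piece attacks for B:
  BR@(0,1): attacks (0,2) (0,3) (0,4) (0,0) (1,1) (2,1) (3,1) [ray(1,0) blocked at (3,1)]
  BK@(3,3): attacks (3,4) (3,2) (4,3) (2,3) (4,4) (4,2) (2,4) (2,2)
B attacks (1,1): yes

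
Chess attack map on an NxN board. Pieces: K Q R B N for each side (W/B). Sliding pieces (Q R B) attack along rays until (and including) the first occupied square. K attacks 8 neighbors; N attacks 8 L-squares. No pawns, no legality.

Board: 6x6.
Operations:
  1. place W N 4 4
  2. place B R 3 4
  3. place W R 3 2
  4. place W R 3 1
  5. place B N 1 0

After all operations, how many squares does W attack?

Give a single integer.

Answer: 17

Derivation:
Op 1: place WN@(4,4)
Op 2: place BR@(3,4)
Op 3: place WR@(3,2)
Op 4: place WR@(3,1)
Op 5: place BN@(1,0)
Per-piece attacks for W:
  WR@(3,1): attacks (3,2) (3,0) (4,1) (5,1) (2,1) (1,1) (0,1) [ray(0,1) blocked at (3,2)]
  WR@(3,2): attacks (3,3) (3,4) (3,1) (4,2) (5,2) (2,2) (1,2) (0,2) [ray(0,1) blocked at (3,4); ray(0,-1) blocked at (3,1)]
  WN@(4,4): attacks (2,5) (5,2) (3,2) (2,3)
Union (17 distinct): (0,1) (0,2) (1,1) (1,2) (2,1) (2,2) (2,3) (2,5) (3,0) (3,1) (3,2) (3,3) (3,4) (4,1) (4,2) (5,1) (5,2)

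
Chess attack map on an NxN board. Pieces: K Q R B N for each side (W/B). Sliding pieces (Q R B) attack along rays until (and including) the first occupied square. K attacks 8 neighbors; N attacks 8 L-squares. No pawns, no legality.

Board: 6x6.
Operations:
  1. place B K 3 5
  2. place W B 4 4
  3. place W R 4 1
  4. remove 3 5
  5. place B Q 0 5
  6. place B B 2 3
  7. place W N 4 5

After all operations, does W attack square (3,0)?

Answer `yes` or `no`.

Op 1: place BK@(3,5)
Op 2: place WB@(4,4)
Op 3: place WR@(4,1)
Op 4: remove (3,5)
Op 5: place BQ@(0,5)
Op 6: place BB@(2,3)
Op 7: place WN@(4,5)
Per-piece attacks for W:
  WR@(4,1): attacks (4,2) (4,3) (4,4) (4,0) (5,1) (3,1) (2,1) (1,1) (0,1) [ray(0,1) blocked at (4,4)]
  WB@(4,4): attacks (5,5) (5,3) (3,5) (3,3) (2,2) (1,1) (0,0)
  WN@(4,5): attacks (5,3) (3,3) (2,4)
W attacks (3,0): no

Answer: no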